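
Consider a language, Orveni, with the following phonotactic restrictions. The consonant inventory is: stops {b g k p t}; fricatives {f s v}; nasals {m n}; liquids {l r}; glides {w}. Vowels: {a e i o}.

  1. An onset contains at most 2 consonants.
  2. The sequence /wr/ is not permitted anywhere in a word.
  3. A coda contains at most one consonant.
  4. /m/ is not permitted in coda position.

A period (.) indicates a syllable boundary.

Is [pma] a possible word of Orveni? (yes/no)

[pma] — σ1 onset /pm/ (2C), coda /∅/ ok → licit

yes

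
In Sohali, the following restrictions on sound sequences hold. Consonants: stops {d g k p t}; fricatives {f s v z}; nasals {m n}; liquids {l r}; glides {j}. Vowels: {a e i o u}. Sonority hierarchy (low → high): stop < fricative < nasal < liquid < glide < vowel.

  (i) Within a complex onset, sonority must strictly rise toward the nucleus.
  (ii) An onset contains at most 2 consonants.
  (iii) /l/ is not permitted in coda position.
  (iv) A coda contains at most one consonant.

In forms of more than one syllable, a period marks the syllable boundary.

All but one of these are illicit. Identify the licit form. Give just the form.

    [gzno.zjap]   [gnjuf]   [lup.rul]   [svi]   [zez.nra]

[zez.nra]

[gzno.zjap] — violates constraint (ii): syllable 1 onset /gzn/ has 3 consonants (> 2) → illicit
[gnjuf] — violates constraint (ii): syllable 1 onset /gnj/ has 3 consonants (> 2) → illicit
[lup.rul] — violates constraint (iii): syllable 2 coda contains /l/ → illicit
[svi] — violates constraint (i): syllable 1 onset /sv/: /s/ (fricative, 2) → /v/ (fricative, 2) does not rise → illicit
[zez.nra] — σ1 onset /z/, coda /z/ ok; σ2 onset /nr/ (3→4 rises), coda /∅/ ok → licit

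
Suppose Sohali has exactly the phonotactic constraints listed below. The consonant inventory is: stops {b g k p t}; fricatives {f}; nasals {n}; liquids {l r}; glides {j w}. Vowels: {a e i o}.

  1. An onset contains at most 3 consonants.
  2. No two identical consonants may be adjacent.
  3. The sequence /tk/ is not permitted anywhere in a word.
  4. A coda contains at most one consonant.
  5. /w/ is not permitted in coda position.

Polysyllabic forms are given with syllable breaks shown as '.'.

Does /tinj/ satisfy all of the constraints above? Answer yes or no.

no

/tinj/ — violates constraint 4: syllable 1 coda /nj/ has 2 consonants (> 1) → phonotactically illegal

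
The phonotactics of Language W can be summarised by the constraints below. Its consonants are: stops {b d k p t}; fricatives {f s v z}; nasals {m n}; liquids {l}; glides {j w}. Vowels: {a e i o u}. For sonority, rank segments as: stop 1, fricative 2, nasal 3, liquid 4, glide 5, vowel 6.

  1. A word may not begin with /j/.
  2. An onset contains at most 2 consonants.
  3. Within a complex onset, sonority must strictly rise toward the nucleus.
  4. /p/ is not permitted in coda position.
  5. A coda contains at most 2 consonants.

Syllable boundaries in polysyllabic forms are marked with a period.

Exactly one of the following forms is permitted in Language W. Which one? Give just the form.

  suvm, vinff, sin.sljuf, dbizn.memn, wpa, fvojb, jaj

suvm — σ1 onset /s/, coda /vm/ (2C) ok → permitted
vinff — violates constraint 5: syllable 1 coda /nff/ has 3 consonants (> 2) → not permitted
sin.sljuf — violates constraint 2: syllable 2 onset /slj/ has 3 consonants (> 2) → not permitted
dbizn.memn — violates constraint 3: syllable 1 onset /db/: /d/ (stop, 1) → /b/ (stop, 1) does not rise → not permitted
wpa — violates constraint 3: syllable 1 onset /wp/: /w/ (glide, 5) → /p/ (stop, 1) does not rise → not permitted
fvojb — violates constraint 3: syllable 1 onset /fv/: /f/ (fricative, 2) → /v/ (fricative, 2) does not rise → not permitted
jaj — violates constraint 1: word begins with /j/ → not permitted

suvm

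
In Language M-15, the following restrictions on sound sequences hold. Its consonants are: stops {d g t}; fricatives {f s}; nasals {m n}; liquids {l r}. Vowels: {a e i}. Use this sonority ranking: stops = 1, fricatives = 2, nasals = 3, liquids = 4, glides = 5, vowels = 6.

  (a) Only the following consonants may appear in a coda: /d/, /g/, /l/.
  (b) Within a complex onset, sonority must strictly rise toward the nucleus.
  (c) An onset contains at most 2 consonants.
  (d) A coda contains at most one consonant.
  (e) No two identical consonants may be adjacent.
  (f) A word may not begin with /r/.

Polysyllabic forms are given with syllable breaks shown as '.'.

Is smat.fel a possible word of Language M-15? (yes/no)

no

smat.fel — violates constraint (a): syllable 1 coda contains /t/, which is not a licensed coda consonant → illicit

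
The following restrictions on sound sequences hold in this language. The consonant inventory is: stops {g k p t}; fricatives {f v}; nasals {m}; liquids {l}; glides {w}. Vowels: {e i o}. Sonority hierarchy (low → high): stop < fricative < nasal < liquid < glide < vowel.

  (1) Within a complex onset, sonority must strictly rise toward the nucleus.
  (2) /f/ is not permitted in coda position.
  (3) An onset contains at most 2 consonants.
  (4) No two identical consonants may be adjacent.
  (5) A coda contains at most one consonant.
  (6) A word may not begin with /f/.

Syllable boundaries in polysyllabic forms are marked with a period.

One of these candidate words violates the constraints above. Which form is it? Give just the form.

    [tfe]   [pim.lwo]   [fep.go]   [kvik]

[tfe] — σ1 onset /tf/ (1→2 rises), coda /∅/ ok → well-formed
[pim.lwo] — σ1 onset /p/, coda /m/ ok; σ2 onset /lw/ (4→5 rises), coda /∅/ ok → well-formed
[fep.go] — violates constraint 6: word begins with /f/ → ill-formed
[kvik] — σ1 onset /kv/ (1→2 rises), coda /k/ ok → well-formed

[fep.go]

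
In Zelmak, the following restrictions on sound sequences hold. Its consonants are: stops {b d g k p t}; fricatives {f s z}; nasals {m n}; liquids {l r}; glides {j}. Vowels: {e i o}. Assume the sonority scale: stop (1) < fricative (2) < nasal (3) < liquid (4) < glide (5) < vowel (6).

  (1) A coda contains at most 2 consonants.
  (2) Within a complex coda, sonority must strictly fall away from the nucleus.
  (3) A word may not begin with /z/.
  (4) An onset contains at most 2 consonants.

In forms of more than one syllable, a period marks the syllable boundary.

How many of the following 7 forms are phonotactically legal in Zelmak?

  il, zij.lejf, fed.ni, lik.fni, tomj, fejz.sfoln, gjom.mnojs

il — σ1 onset /∅/, coda /l/ ok → phonotactically legal
zij.lejf — violates constraint 3: word begins with /z/ → phonotactically illegal
fed.ni — σ1 onset /f/, coda /d/ ok; σ2 onset /n/, coda /∅/ ok → phonotactically legal
lik.fni — σ1 onset /l/, coda /k/ ok; σ2 onset /fn/ (2C), coda /∅/ ok → phonotactically legal
tomj — violates constraint 2: syllable 1 coda /mj/: /m/ (nasal, 3) → /j/ (glide, 5) does not fall → phonotactically illegal
fejz.sfoln — σ1 onset /f/, coda /jz/ (5→2 falls) ok; σ2 onset /sf/ (2C), coda /ln/ (4→3 falls) ok → phonotactically legal
gjom.mnojs — σ1 onset /gj/ (2C), coda /m/ ok; σ2 onset /mn/ (2C), coda /js/ (5→2 falls) ok → phonotactically legal
Phonotactically legal: il, fed.ni, lik.fni, fejz.sfoln, gjom.mnojs → 5.

5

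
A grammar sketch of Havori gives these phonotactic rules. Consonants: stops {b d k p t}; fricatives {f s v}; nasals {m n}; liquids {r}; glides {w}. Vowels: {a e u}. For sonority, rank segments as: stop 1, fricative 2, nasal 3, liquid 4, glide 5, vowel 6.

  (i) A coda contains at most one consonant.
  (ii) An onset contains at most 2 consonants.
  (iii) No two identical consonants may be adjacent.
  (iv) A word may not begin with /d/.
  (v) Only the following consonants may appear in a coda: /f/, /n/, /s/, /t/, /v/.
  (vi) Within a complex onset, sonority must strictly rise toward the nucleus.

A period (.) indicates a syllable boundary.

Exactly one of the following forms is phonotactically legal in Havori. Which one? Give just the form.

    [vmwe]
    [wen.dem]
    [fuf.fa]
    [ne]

[vmwe] — violates constraint (ii): syllable 1 onset /vmw/ has 3 consonants (> 2) → phonotactically illegal
[wen.dem] — violates constraint (v): syllable 2 coda contains /m/, which is not a licensed coda consonant → phonotactically illegal
[fuf.fa] — violates constraint (iii): adjacent identical consonants /ff/ → phonotactically illegal
[ne] — σ1 onset /n/, coda /∅/ ok → phonotactically legal

[ne]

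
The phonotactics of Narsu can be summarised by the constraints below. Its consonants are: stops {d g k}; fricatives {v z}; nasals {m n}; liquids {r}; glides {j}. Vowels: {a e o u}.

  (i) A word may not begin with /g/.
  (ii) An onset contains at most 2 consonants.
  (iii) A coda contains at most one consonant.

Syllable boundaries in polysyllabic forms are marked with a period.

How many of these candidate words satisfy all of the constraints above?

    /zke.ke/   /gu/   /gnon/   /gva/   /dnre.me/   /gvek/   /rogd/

1

/zke.ke/ — σ1 onset /zk/ (2C), coda /∅/ ok; σ2 onset /k/, coda /∅/ ok → phonotactically legal
/gu/ — violates constraint (i): word begins with /g/ → phonotactically illegal
/gnon/ — violates constraint (i): word begins with /g/ → phonotactically illegal
/gva/ — violates constraint (i): word begins with /g/ → phonotactically illegal
/dnre.me/ — violates constraint (ii): syllable 1 onset /dnr/ has 3 consonants (> 2) → phonotactically illegal
/gvek/ — violates constraint (i): word begins with /g/ → phonotactically illegal
/rogd/ — violates constraint (iii): syllable 1 coda /gd/ has 2 consonants (> 1) → phonotactically illegal
Phonotactically legal: /zke.ke/ → 1.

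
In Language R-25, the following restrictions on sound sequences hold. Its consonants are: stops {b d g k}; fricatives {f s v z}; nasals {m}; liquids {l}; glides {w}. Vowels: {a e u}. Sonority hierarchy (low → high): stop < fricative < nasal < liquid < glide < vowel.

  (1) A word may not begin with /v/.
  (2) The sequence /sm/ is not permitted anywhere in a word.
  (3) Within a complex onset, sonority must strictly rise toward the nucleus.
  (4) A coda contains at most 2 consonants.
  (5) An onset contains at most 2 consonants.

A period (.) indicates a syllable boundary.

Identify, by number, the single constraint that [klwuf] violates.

[klwuf]: syllable 1 onset /klw/ has 3 consonants (> 2).
This is a violation of constraint 5: "An onset contains at most 2 consonants."
The remaining constraints (1, 2, 3, 4) are satisfied.

5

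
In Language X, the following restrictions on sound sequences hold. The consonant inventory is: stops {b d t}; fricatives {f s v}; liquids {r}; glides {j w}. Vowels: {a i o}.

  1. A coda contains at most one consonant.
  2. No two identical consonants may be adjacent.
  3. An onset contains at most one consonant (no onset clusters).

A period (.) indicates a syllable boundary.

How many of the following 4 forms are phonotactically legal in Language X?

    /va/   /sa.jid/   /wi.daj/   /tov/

/va/ — σ1 onset /v/, coda /∅/ ok → phonotactically legal
/sa.jid/ — σ1 onset /s/, coda /∅/ ok; σ2 onset /j/, coda /d/ ok → phonotactically legal
/wi.daj/ — σ1 onset /w/, coda /∅/ ok; σ2 onset /d/, coda /j/ ok → phonotactically legal
/tov/ — σ1 onset /t/, coda /v/ ok → phonotactically legal
Phonotactically legal: /va/, /sa.jid/, /wi.daj/, /tov/ → 4.

4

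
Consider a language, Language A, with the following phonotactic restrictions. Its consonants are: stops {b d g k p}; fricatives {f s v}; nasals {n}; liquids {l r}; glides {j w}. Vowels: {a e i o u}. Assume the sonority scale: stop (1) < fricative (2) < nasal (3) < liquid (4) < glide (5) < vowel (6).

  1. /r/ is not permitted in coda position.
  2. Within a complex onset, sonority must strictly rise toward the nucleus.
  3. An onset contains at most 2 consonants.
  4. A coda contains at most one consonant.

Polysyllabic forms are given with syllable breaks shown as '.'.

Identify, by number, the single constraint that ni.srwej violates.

ni.srwej: syllable 2 onset /srw/ has 3 consonants (> 2).
This is a violation of constraint 3: "An onset contains at most 2 consonants."
The remaining constraints (1, 2, 4) are satisfied.

3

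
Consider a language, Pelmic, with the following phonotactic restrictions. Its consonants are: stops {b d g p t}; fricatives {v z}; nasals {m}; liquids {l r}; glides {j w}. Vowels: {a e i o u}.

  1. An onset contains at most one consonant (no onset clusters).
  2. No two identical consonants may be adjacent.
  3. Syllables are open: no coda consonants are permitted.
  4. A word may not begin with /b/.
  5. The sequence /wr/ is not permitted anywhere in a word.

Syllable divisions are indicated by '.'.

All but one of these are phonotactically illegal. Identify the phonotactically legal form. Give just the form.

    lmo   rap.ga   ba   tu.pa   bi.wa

tu.pa

lmo — violates constraint 1: syllable 1 onset /lm/ has 2 consonants (> 1) → phonotactically illegal
rap.ga — violates constraint 3: syllable 1 coda /p/ has 1 consonant (> 0) → phonotactically illegal
ba — violates constraint 4: word begins with /b/ → phonotactically illegal
tu.pa — σ1 onset /t/, coda /∅/ ok; σ2 onset /p/, coda /∅/ ok → phonotactically legal
bi.wa — violates constraint 4: word begins with /b/ → phonotactically illegal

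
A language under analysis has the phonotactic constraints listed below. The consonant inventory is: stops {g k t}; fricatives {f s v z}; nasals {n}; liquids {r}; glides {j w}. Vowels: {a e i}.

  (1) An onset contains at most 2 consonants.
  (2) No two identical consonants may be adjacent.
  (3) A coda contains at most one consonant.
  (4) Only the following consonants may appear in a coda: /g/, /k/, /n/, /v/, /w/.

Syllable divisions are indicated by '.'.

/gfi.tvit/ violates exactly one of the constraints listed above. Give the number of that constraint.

4

/gfi.tvit/: syllable 2 coda contains /t/, which is not a licensed coda consonant.
This is a violation of constraint 4: "Only the following consonants may appear in a coda: /g/, /k/, /n/, /v/, /w/."
The remaining constraints (1, 2, 3) are satisfied.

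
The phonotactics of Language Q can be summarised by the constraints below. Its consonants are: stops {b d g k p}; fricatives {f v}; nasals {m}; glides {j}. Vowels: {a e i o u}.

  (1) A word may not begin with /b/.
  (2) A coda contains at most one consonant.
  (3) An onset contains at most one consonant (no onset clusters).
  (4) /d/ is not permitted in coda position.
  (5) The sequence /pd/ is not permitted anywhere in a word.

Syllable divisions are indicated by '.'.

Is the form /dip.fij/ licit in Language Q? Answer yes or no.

yes

/dip.fij/ — σ1 onset /d/, coda /p/ ok; σ2 onset /f/, coda /j/ ok → licit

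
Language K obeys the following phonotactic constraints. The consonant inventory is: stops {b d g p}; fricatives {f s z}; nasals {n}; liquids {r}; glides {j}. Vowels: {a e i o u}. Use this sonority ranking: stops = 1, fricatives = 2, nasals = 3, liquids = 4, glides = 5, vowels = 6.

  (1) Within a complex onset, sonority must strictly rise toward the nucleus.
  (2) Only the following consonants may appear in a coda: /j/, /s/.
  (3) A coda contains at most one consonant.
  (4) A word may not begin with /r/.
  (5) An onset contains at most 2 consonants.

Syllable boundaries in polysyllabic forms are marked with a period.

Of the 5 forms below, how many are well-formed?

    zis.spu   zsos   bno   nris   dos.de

zis.spu — violates constraint 1: syllable 2 onset /sp/: /s/ (fricative, 2) → /p/ (stop, 1) does not rise → ill-formed
zsos — violates constraint 1: syllable 1 onset /zs/: /z/ (fricative, 2) → /s/ (fricative, 2) does not rise → ill-formed
bno — σ1 onset /bn/ (1→3 rises), coda /∅/ ok → well-formed
nris — σ1 onset /nr/ (3→4 rises), coda /s/ ok → well-formed
dos.de — σ1 onset /d/, coda /s/ ok; σ2 onset /d/, coda /∅/ ok → well-formed
Well-formed: bno, nris, dos.de → 3.

3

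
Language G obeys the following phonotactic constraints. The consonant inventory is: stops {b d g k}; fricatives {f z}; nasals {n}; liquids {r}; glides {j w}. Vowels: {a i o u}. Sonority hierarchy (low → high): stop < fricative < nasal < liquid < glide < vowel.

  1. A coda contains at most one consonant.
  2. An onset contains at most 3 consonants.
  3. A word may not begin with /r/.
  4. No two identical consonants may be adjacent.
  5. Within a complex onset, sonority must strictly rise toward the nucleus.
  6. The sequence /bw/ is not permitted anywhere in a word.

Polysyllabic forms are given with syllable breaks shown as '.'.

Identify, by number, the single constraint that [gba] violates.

[gba]: syllable 1 onset /gb/: /g/ (stop, 1) → /b/ (stop, 1) does not rise.
This is a violation of constraint 5: "Within a complex onset, sonority must strictly rise toward the nucleus."
The remaining constraints (1, 2, 3, 4, 6) are satisfied.

5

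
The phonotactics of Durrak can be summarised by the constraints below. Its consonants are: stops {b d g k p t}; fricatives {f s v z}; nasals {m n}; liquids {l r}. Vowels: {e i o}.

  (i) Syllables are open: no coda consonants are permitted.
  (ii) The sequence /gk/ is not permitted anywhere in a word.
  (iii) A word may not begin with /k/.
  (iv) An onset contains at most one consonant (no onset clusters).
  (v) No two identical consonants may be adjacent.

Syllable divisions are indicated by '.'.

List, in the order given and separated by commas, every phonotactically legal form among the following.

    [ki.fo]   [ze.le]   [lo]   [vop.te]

[ze.le], [lo]

[ki.fo] — violates constraint (iii): word begins with /k/ → phonotactically illegal
[ze.le] — σ1 onset /z/, coda /∅/ ok; σ2 onset /l/, coda /∅/ ok → phonotactically legal
[lo] — σ1 onset /l/, coda /∅/ ok → phonotactically legal
[vop.te] — violates constraint (i): syllable 1 coda /p/ has 1 consonant (> 0) → phonotactically illegal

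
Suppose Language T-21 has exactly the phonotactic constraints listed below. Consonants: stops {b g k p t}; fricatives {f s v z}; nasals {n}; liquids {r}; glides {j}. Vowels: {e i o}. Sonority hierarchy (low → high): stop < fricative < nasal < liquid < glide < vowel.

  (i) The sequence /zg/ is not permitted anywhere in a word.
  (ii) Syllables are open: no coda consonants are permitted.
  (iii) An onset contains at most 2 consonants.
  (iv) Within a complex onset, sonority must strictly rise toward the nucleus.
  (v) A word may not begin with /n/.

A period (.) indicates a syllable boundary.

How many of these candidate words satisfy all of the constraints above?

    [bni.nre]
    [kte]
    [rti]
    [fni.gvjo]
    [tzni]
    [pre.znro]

[bni.nre] — σ1 onset /bn/ (1→3 rises), coda /∅/ ok; σ2 onset /nr/ (3→4 rises), coda /∅/ ok → licit
[kte] — violates constraint (iv): syllable 1 onset /kt/: /k/ (stop, 1) → /t/ (stop, 1) does not rise → illicit
[rti] — violates constraint (iv): syllable 1 onset /rt/: /r/ (liquid, 4) → /t/ (stop, 1) does not rise → illicit
[fni.gvjo] — violates constraint (iii): syllable 2 onset /gvj/ has 3 consonants (> 2) → illicit
[tzni] — violates constraint (iii): syllable 1 onset /tzn/ has 3 consonants (> 2) → illicit
[pre.znro] — violates constraint (iii): syllable 2 onset /znr/ has 3 consonants (> 2) → illicit
Licit: [bni.nre] → 1.

1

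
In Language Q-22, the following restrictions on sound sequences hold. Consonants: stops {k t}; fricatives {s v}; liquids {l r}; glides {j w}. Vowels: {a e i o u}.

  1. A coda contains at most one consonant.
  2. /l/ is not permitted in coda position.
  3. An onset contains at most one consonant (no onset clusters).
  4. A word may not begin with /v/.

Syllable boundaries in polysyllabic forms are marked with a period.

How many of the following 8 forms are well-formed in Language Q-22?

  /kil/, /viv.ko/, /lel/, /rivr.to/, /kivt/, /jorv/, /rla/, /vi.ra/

/kil/ — violates constraint 2: syllable 1 coda contains /l/ → ill-formed
/viv.ko/ — violates constraint 4: word begins with /v/ → ill-formed
/lel/ — violates constraint 2: syllable 1 coda contains /l/ → ill-formed
/rivr.to/ — violates constraint 1: syllable 1 coda /vr/ has 2 consonants (> 1) → ill-formed
/kivt/ — violates constraint 1: syllable 1 coda /vt/ has 2 consonants (> 1) → ill-formed
/jorv/ — violates constraint 1: syllable 1 coda /rv/ has 2 consonants (> 1) → ill-formed
/rla/ — violates constraint 3: syllable 1 onset /rl/ has 2 consonants (> 1) → ill-formed
/vi.ra/ — violates constraint 4: word begins with /v/ → ill-formed
No form is well-formed → 0.

0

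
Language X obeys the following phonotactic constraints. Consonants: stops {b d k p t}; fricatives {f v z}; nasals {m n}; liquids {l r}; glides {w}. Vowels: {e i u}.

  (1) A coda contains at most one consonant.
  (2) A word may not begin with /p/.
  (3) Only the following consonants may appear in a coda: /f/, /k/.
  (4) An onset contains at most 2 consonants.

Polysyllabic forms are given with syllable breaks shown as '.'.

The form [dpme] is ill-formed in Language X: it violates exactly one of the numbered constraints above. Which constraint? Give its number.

4

[dpme]: syllable 1 onset /dpm/ has 3 consonants (> 2).
This is a violation of constraint 4: "An onset contains at most 2 consonants."
The remaining constraints (1, 2, 3) are satisfied.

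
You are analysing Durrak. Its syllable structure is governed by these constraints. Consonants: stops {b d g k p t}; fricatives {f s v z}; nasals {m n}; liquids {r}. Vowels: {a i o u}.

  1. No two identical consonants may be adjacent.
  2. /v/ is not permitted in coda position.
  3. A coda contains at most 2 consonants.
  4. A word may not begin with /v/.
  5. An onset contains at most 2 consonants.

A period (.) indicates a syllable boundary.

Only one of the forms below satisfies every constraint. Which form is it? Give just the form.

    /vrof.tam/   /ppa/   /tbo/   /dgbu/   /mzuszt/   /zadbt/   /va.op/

/tbo/

/vrof.tam/ — violates constraint 4: word begins with /v/ → ill-formed
/ppa/ — violates constraint 1: adjacent identical consonants /pp/ → ill-formed
/tbo/ — σ1 onset /tb/ (2C), coda /∅/ ok → well-formed
/dgbu/ — violates constraint 5: syllable 1 onset /dgb/ has 3 consonants (> 2) → ill-formed
/mzuszt/ — violates constraint 3: syllable 1 coda /szt/ has 3 consonants (> 2) → ill-formed
/zadbt/ — violates constraint 3: syllable 1 coda /dbt/ has 3 consonants (> 2) → ill-formed
/va.op/ — violates constraint 4: word begins with /v/ → ill-formed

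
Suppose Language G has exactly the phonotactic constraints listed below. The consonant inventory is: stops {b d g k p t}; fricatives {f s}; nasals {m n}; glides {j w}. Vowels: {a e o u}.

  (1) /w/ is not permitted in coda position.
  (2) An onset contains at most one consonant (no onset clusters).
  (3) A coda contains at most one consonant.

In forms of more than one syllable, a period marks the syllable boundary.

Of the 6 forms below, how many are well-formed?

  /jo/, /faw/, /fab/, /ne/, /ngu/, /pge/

/jo/ — σ1 onset /j/, coda /∅/ ok → well-formed
/faw/ — violates constraint 1: syllable 1 coda contains /w/ → ill-formed
/fab/ — σ1 onset /f/, coda /b/ ok → well-formed
/ne/ — σ1 onset /n/, coda /∅/ ok → well-formed
/ngu/ — violates constraint 2: syllable 1 onset /ng/ has 2 consonants (> 1) → ill-formed
/pge/ — violates constraint 2: syllable 1 onset /pg/ has 2 consonants (> 1) → ill-formed
Well-formed: /jo/, /fab/, /ne/ → 3.

3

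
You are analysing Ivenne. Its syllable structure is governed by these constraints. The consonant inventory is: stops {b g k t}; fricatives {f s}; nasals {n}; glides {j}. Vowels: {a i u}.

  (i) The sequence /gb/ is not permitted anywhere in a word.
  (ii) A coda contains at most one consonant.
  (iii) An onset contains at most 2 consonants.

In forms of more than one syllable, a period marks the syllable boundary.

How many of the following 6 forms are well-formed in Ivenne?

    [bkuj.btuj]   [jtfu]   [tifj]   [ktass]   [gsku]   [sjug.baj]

[bkuj.btuj] — σ1 onset /bk/ (2C), coda /j/ ok; σ2 onset /bt/ (2C), coda /j/ ok → well-formed
[jtfu] — violates constraint (iii): syllable 1 onset /jtf/ has 3 consonants (> 2) → ill-formed
[tifj] — violates constraint (ii): syllable 1 coda /fj/ has 2 consonants (> 1) → ill-formed
[ktass] — violates constraint (ii): syllable 1 coda /ss/ has 2 consonants (> 1) → ill-formed
[gsku] — violates constraint (iii): syllable 1 onset /gsk/ has 3 consonants (> 2) → ill-formed
[sjug.baj] — violates constraint (i): contains banned sequence /gb/ → ill-formed
Well-formed: [bkuj.btuj] → 1.

1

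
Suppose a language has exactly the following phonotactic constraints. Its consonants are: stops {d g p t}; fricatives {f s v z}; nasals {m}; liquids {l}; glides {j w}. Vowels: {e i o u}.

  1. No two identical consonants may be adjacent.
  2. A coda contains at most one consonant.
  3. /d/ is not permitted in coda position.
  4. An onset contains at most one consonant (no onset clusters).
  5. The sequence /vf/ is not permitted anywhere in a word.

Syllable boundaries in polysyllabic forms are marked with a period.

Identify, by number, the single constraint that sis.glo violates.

sis.glo: syllable 2 onset /gl/ has 2 consonants (> 1).
This is a violation of constraint 4: "An onset contains at most one consonant (no onset clusters)."
The remaining constraints (1, 2, 3, 5) are satisfied.

4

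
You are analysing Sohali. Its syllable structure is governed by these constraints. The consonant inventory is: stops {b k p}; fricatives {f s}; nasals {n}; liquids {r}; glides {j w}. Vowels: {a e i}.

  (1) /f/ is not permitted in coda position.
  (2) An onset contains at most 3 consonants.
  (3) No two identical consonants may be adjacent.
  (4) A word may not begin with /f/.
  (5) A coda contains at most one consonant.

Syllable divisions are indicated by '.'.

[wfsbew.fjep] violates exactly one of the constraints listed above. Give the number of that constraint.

2

[wfsbew.fjep]: syllable 1 onset /wfsb/ has 4 consonants (> 3).
This is a violation of constraint 2: "An onset contains at most 3 consonants."
The remaining constraints (1, 3, 4, 5) are satisfied.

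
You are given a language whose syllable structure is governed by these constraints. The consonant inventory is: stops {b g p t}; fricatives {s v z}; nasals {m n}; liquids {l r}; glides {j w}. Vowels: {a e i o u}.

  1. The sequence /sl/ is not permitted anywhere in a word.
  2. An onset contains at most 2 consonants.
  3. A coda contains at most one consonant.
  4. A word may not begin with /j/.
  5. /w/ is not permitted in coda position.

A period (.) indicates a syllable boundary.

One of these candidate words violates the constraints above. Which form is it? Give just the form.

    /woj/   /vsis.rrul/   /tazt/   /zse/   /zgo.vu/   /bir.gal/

/tazt/

/woj/ — σ1 onset /w/, coda /j/ ok → phonotactically legal
/vsis.rrul/ — σ1 onset /vs/ (2C), coda /s/ ok; σ2 onset /rr/ (2C), coda /l/ ok → phonotactically legal
/tazt/ — violates constraint 3: syllable 1 coda /zt/ has 2 consonants (> 1) → phonotactically illegal
/zse/ — σ1 onset /zs/ (2C), coda /∅/ ok → phonotactically legal
/zgo.vu/ — σ1 onset /zg/ (2C), coda /∅/ ok; σ2 onset /v/, coda /∅/ ok → phonotactically legal
/bir.gal/ — σ1 onset /b/, coda /r/ ok; σ2 onset /g/, coda /l/ ok → phonotactically legal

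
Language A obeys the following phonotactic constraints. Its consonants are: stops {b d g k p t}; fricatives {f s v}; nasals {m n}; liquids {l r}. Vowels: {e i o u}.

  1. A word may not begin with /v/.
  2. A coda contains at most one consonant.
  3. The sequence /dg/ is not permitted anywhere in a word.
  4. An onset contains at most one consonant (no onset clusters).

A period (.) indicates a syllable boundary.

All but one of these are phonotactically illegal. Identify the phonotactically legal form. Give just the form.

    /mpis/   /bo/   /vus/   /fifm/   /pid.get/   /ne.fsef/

/mpis/ — violates constraint 4: syllable 1 onset /mp/ has 2 consonants (> 1) → phonotactically illegal
/bo/ — σ1 onset /b/, coda /∅/ ok → phonotactically legal
/vus/ — violates constraint 1: word begins with /v/ → phonotactically illegal
/fifm/ — violates constraint 2: syllable 1 coda /fm/ has 2 consonants (> 1) → phonotactically illegal
/pid.get/ — violates constraint 3: contains banned sequence /dg/ → phonotactically illegal
/ne.fsef/ — violates constraint 4: syllable 2 onset /fs/ has 2 consonants (> 1) → phonotactically illegal

/bo/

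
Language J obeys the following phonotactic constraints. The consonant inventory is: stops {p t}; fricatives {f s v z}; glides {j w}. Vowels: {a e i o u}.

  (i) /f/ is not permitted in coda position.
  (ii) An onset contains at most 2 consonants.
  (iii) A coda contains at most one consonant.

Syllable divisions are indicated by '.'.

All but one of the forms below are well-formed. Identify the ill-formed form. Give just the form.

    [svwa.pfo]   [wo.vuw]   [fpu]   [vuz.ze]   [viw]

[svwa.pfo]

[svwa.pfo] — violates constraint (ii): syllable 1 onset /svw/ has 3 consonants (> 2) → ill-formed
[wo.vuw] — σ1 onset /w/, coda /∅/ ok; σ2 onset /v/, coda /w/ ok → well-formed
[fpu] — σ1 onset /fp/ (2C), coda /∅/ ok → well-formed
[vuz.ze] — σ1 onset /v/, coda /z/ ok; σ2 onset /z/, coda /∅/ ok → well-formed
[viw] — σ1 onset /v/, coda /w/ ok → well-formed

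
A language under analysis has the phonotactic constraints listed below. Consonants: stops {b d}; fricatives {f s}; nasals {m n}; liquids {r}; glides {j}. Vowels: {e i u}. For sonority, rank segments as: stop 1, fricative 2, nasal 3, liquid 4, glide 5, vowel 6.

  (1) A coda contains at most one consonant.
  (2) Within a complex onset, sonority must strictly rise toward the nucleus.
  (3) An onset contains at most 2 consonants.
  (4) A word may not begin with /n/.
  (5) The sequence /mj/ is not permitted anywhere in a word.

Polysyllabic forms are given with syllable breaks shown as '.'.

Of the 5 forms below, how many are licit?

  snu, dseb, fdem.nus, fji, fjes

4

snu — σ1 onset /sn/ (2→3 rises), coda /∅/ ok → licit
dseb — σ1 onset /ds/ (1→2 rises), coda /b/ ok → licit
fdem.nus — violates constraint 2: syllable 1 onset /fd/: /f/ (fricative, 2) → /d/ (stop, 1) does not rise → illicit
fji — σ1 onset /fj/ (2→5 rises), coda /∅/ ok → licit
fjes — σ1 onset /fj/ (2→5 rises), coda /s/ ok → licit
Licit: snu, dseb, fji, fjes → 4.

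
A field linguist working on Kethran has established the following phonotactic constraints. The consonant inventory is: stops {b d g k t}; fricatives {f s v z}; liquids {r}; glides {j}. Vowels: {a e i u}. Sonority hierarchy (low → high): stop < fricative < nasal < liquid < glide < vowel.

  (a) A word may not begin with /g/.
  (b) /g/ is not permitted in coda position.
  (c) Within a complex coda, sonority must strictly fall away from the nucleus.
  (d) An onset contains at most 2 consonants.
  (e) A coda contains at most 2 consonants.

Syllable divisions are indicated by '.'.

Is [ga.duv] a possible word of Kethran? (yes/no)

no

[ga.duv] — violates constraint (a): word begins with /g/ → not permitted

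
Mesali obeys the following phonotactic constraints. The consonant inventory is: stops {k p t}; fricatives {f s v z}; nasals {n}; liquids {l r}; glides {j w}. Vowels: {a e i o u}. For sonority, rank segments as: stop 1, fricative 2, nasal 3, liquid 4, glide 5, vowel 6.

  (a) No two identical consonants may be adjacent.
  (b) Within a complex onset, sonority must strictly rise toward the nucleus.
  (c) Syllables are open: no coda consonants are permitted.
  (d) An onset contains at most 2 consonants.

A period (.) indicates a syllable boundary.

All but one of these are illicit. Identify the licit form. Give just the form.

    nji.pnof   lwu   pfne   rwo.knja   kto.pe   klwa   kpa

lwu

nji.pnof — violates constraint (c): syllable 2 coda /f/ has 1 consonant (> 0) → illicit
lwu — σ1 onset /lw/ (4→5 rises), coda /∅/ ok → licit
pfne — violates constraint (d): syllable 1 onset /pfn/ has 3 consonants (> 2) → illicit
rwo.knja — violates constraint (d): syllable 2 onset /knj/ has 3 consonants (> 2) → illicit
kto.pe — violates constraint (b): syllable 1 onset /kt/: /k/ (stop, 1) → /t/ (stop, 1) does not rise → illicit
klwa — violates constraint (d): syllable 1 onset /klw/ has 3 consonants (> 2) → illicit
kpa — violates constraint (b): syllable 1 onset /kp/: /k/ (stop, 1) → /p/ (stop, 1) does not rise → illicit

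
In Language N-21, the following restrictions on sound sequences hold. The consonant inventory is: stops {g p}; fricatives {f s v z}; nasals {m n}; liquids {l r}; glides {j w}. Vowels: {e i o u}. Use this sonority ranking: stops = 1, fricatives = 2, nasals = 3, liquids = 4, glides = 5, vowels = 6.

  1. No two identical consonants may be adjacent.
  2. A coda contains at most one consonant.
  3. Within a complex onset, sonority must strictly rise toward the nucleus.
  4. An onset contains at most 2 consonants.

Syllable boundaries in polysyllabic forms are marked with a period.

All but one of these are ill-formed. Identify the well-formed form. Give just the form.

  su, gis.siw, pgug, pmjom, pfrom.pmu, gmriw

su

su — σ1 onset /s/, coda /∅/ ok → well-formed
gis.siw — violates constraint 1: adjacent identical consonants /ss/ → ill-formed
pgug — violates constraint 3: syllable 1 onset /pg/: /p/ (stop, 1) → /g/ (stop, 1) does not rise → ill-formed
pmjom — violates constraint 4: syllable 1 onset /pmj/ has 3 consonants (> 2) → ill-formed
pfrom.pmu — violates constraint 4: syllable 1 onset /pfr/ has 3 consonants (> 2) → ill-formed
gmriw — violates constraint 4: syllable 1 onset /gmr/ has 3 consonants (> 2) → ill-formed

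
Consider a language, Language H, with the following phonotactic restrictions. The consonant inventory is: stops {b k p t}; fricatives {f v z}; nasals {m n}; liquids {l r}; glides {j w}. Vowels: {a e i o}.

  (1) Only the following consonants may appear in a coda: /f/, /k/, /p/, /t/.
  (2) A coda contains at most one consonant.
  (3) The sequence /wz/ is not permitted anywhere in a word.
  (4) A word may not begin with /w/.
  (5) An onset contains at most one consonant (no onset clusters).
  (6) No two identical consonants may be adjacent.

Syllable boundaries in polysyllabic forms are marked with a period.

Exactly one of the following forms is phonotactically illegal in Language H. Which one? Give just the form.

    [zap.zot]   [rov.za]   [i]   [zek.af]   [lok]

[rov.za]

[zap.zot] — σ1 onset /z/, coda /p/ ok; σ2 onset /z/, coda /t/ ok → phonotactically legal
[rov.za] — violates constraint 1: syllable 1 coda contains /v/, which is not a licensed coda consonant → phonotactically illegal
[i] — σ1 onset /∅/, coda /∅/ ok → phonotactically legal
[zek.af] — σ1 onset /z/, coda /k/ ok; σ2 onset /∅/, coda /f/ ok → phonotactically legal
[lok] — σ1 onset /l/, coda /k/ ok → phonotactically legal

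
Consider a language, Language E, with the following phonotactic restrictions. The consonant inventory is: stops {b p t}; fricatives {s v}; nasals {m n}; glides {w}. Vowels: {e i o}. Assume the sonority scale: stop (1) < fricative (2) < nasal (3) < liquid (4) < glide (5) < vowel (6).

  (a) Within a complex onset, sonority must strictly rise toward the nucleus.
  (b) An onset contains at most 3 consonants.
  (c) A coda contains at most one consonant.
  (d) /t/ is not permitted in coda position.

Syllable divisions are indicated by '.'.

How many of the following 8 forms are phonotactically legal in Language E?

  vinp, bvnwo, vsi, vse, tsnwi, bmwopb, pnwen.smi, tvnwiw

vinp — violates constraint (c): syllable 1 coda /np/ has 2 consonants (> 1) → phonotactically illegal
bvnwo — violates constraint (b): syllable 1 onset /bvnw/ has 4 consonants (> 3) → phonotactically illegal
vsi — violates constraint (a): syllable 1 onset /vs/: /v/ (fricative, 2) → /s/ (fricative, 2) does not rise → phonotactically illegal
vse — violates constraint (a): syllable 1 onset /vs/: /v/ (fricative, 2) → /s/ (fricative, 2) does not rise → phonotactically illegal
tsnwi — violates constraint (b): syllable 1 onset /tsnw/ has 4 consonants (> 3) → phonotactically illegal
bmwopb — violates constraint (c): syllable 1 coda /pb/ has 2 consonants (> 1) → phonotactically illegal
pnwen.smi — σ1 onset /pnw/ (1→3→5 rises), coda /n/ ok; σ2 onset /sm/ (2→3 rises), coda /∅/ ok → phonotactically legal
tvnwiw — violates constraint (b): syllable 1 onset /tvnw/ has 4 consonants (> 3) → phonotactically illegal
Phonotactically legal: pnwen.smi → 1.

1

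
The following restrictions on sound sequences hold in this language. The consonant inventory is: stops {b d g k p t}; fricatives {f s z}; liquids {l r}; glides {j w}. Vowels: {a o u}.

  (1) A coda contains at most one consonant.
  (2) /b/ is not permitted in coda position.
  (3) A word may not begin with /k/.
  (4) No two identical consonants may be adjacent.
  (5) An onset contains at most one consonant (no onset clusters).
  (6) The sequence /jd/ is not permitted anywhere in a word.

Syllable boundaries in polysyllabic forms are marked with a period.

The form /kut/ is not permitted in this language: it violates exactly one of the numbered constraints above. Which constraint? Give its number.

3

/kut/: word begins with /k/.
This is a violation of constraint 3: "A word may not begin with /k/."
The remaining constraints (1, 2, 4, 5, 6) are satisfied.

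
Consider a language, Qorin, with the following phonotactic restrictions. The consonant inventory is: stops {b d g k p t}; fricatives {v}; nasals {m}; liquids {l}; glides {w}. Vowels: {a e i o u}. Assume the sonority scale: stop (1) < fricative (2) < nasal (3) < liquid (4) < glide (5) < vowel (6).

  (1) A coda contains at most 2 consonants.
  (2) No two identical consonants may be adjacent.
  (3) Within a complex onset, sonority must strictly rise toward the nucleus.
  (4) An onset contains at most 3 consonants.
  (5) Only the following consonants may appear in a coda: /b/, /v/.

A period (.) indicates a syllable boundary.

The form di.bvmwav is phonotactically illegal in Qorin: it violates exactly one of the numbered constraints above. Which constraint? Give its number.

di.bvmwav: syllable 2 onset /bvmw/ has 4 consonants (> 3).
This is a violation of constraint 4: "An onset contains at most 3 consonants."
The remaining constraints (1, 2, 3, 5) are satisfied.

4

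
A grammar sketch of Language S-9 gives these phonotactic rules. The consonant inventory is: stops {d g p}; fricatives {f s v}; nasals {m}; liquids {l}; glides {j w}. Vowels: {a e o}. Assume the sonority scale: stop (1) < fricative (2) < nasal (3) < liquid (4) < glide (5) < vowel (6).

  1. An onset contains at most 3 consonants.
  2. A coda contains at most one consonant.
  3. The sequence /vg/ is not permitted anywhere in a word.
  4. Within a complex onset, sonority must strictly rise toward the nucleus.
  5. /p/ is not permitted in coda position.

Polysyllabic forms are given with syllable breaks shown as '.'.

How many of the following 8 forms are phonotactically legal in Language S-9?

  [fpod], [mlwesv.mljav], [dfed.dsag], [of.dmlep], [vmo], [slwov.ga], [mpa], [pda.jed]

2

[fpod] — violates constraint 4: syllable 1 onset /fp/: /f/ (fricative, 2) → /p/ (stop, 1) does not rise → phonotactically illegal
[mlwesv.mljav] — violates constraint 2: syllable 1 coda /sv/ has 2 consonants (> 1) → phonotactically illegal
[dfed.dsag] — σ1 onset /df/ (1→2 rises), coda /d/ ok; σ2 onset /ds/ (1→2 rises), coda /g/ ok → phonotactically legal
[of.dmlep] — violates constraint 5: syllable 2 coda contains /p/ → phonotactically illegal
[vmo] — σ1 onset /vm/ (2→3 rises), coda /∅/ ok → phonotactically legal
[slwov.ga] — violates constraint 3: contains banned sequence /vg/ → phonotactically illegal
[mpa] — violates constraint 4: syllable 1 onset /mp/: /m/ (nasal, 3) → /p/ (stop, 1) does not rise → phonotactically illegal
[pda.jed] — violates constraint 4: syllable 1 onset /pd/: /p/ (stop, 1) → /d/ (stop, 1) does not rise → phonotactically illegal
Phonotactically legal: [dfed.dsag], [vmo] → 2.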